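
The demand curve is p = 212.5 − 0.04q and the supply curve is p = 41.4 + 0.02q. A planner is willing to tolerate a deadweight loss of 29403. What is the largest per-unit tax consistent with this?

Competitive equilibrium: 212.5 − 0.04q = 41.4 + 0.02q → q* = 2851.6667, p* = 98.4333.
A tax t gives Δq = t/0.06 and wedge t, so DWL = t²/0.12.
t²/0.12 = 29403 → t² = 3528.36 → t = 59.4.

59.4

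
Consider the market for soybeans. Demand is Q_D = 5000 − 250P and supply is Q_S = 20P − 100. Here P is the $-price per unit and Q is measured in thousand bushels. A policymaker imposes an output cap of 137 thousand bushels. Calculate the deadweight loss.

$535.10 thousand

In inverse form: demand P = 20 − 0.004Q, supply P = 5 + 0.05Q.
Competitive equilibrium: 20 − 0.004Q = 5 + 0.05Q → Q* = 277.7778, P* = 18.8889.
At Q = 137: demand price = 20 − 0.004·137 = 19.452; supply price = 5 + 0.05·137 = 11.85.
ΔQ = 277.7778 − 137 = 140.7778; wedge = 19.452 − 11.85 = 7.602.
The triangle = ½ × 140.7778 × 7.602 = $535.10 thousand.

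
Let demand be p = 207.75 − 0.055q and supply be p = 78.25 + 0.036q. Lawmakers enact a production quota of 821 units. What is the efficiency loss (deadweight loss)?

16493.60

Competitive equilibrium: 207.75 − 0.055q = 78.25 + 0.036q → q* = 1423.0769, p* = 129.4808.
At q = 821: demand price = 207.75 − 0.055·821 = 162.595; supply price = 78.25 + 0.036·821 = 107.806.
Δq = 1423.0769 − 821 = 602.0769; wedge = 162.595 − 107.806 = 54.789.
Deadweight loss = ½ × 602.0769 × 54.789 = 16493.60.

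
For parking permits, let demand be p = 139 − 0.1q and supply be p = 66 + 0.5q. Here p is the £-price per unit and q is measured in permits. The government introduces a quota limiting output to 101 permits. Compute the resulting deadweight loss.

£128.13

Competitive equilibrium: 139 − 0.1q = 66 + 0.5q → q* = 121.6667, p* = 126.8333.
At q = 101: demand price = 139 − 0.1·101 = 128.9; supply price = 66 + 0.5·101 = 116.5.
Δq = 121.6667 − 101 = 20.6667; wedge = 128.9 − 116.5 = 12.4.
DWL = ½ × 20.6667 × 12.4 = £128.13.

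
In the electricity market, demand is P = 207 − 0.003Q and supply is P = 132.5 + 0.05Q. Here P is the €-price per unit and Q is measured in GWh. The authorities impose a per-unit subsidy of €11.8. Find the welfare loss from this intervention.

Competitive equilibrium: 207 − 0.003Q = 132.5 + 0.05Q → Q* = 1405.6604, P* = 202.783.
The subsidy lowers effective supply by 11.8: P = 120.7 + 0.05Q.
New quantity: 207 − 0.003Q = 120.7 + 0.05Q → Q' = 1628.3019.
Overproduction ΔQ = 1628.3019 − 1405.6604 = 222.6415; wedge = subsidy = 11.8.
The triangle = ½ × 222.6415 × 11.8 = €1313.58.

€1313.58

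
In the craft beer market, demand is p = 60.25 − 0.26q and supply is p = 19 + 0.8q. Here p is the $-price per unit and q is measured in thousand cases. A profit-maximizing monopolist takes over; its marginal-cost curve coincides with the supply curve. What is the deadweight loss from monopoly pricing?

$31.14 thousand

Competitive equilibrium: 60.25 − 0.26q = 19 + 0.8q → q* = 38.9151, p* = 50.1321.
Marginal revenue: MR = 60.25 − 0.52q. Set MR = MC: 60.25 − 0.52q = 19 + 0.8q → q_m = 31.25.
Price p_m = 60.25 − 0.26·31.25 = 52.125; MC(q_m) = 19 + 0.8·31.25 = 44.
Competitive q* = 38.9151, so Δq = 7.6651; wedge = 52.125 − 44 = 8.125.
Deadweight loss = ½ × 7.6651 × 8.125 = $31.14 thousand.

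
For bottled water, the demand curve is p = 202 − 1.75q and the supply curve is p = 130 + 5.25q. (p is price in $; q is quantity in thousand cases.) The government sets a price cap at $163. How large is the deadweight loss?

Competitive equilibrium: 202 − 1.75q = 130 + 5.25q → q* = 10.2857, p* = 184.
At the ceiling p = 163, quantity supplied = (163 − 130)/5.25 = 6.2857.
Willingness to pay at q' = 6.2857: 202 − 1.75·6.2857 = 191.
Δq = 10.2857 − 6.2857 = 4; wedge = 191 − 163 = 28.
The triangle = ½ × 4 × 28 = $56 thousand.

$56 thousand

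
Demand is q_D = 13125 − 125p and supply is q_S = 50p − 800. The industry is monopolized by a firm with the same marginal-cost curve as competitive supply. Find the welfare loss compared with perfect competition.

6985.01

In inverse form: demand p = 105 − 0.008q, supply p = 16 + 0.02q.
Competitive equilibrium: 105 − 0.008q = 16 + 0.02q → q* = 3178.57143, p* = 79.57143.
Marginal revenue: MR = 105 − 0.016q. Set MR = MC: 105 − 0.016q = 16 + 0.02q → q_m = 2472.22222.
Price p_m = 105 − 0.008·2472.22222 = 85.22222; MC(q_m) = 16 + 0.02·2472.22222 = 65.44444.
Competitive q* = 3178.57143, so Δq = 706.34921; wedge = 85.22222 − 65.44444 = 19.77778.
DWL = ½ × 706.34921 × 19.77778 = 6985.01.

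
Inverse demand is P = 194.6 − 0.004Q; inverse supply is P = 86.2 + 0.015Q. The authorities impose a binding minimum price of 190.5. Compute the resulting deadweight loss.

208096.20

Competitive equilibrium: 194.6 − 0.004Q = 86.2 + 0.015Q → Q* = 5705.2632, P* = 171.7789.
At the floor P = 190.5, quantity demanded = (194.6 − 190.5)/0.004 = 1025.
Sellers' marginal cost at Q' = 1025: 86.2 + 0.015·1025 = 101.575.
ΔQ = 5705.2632 − 1025 = 4680.2632; wedge = 190.5 − 101.575 = 88.925.
The triangle = ½ × 4680.2632 × 88.925 = 208096.20.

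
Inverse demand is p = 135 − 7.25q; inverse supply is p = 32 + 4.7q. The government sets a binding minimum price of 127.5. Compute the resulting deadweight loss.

Competitive equilibrium: 135 − 7.25q = 32 + 4.7q → q* = 8.6192, p* = 72.5105.
At the floor p = 127.5, quantity demanded = (135 − 127.5)/7.25 = 1.0345.
Sellers' marginal cost at q' = 1.0345: 32 + 4.7·1.0345 = 36.8622.
Δq = 8.6192 − 1.0345 = 7.5847; wedge = 127.5 − 36.8622 = 90.6378.
Welfare loss = ½ × 7.5847 × 90.6378 = 343.73.

343.73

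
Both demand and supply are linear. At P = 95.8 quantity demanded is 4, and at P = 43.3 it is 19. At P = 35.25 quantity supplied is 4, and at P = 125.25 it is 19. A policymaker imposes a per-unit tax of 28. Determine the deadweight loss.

41.26

Demand slope = (43.3 − 95.8)/(19 − 4) = −3.5, so P = 109.8 − 3.5Q.
Supply slope = (125.25 − 35.25)/(19 − 4) = 6, so P = 11.25 + 6Q.
Competitive equilibrium: 109.8 − 3.5Q = 11.25 + 6Q → Q* = 10.3737, P* = 73.4921.
With the tax, the buyer price exceeds the seller price by 28: (109.8 − 3.5Q) − (11.25 + 6Q) = 28 → Q' = 7.4263.
ΔQ = 10.3737 − 7.4263 = 2.9474; the wedge equals the tax, 28.
DWL = ½ × 2.9474 × 28 = 41.26.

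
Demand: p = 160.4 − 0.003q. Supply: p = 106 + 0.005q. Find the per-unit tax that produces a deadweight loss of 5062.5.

Competitive equilibrium: 160.4 − 0.003q = 106 + 0.005q → q* = 6800, p* = 140.
A tax t gives Δq = t/0.008 and wedge t, so DWL = t²/0.016.
t²/0.016 = 5062.5 → t² = 81 → t = 9.

9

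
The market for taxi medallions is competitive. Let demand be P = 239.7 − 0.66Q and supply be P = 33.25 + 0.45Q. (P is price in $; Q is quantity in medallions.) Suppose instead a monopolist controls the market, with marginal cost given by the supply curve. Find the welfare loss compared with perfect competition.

$2669.43

Competitive equilibrium: 239.7 − 0.66Q = 33.25 + 0.45Q → Q* = 185.991, P* = 116.9459.
Marginal revenue: MR = 239.7 − 1.32Q. Set MR = MC: 239.7 − 1.32Q = 33.25 + 0.45Q → Q_m = 116.6384.
Price P_m = 239.7 − 0.66·116.6384 = 162.7187; MC(Q_m) = 33.25 + 0.45·116.6384 = 85.7373.
Competitive Q* = 185.991, so ΔQ = 69.3526; wedge = 162.7187 − 85.7373 = 76.9814.
The triangle = ½ × 69.3526 × 76.9814 = $2669.43.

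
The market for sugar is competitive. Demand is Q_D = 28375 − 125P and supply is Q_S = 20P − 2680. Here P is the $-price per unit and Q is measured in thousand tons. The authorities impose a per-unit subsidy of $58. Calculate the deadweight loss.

$29000 thousand

In inverse form: demand P = 227 − 0.008Q, supply P = 134 + 0.05Q.
Competitive equilibrium: 227 − 0.008Q = 134 + 0.05Q → Q* = 1603.4483, P* = 214.1724.
The subsidy lowers effective supply by 58: P = 76 + 0.05Q.
New quantity: 227 − 0.008Q = 76 + 0.05Q → Q' = 2603.4483.
Overproduction ΔQ = 2603.4483 − 1603.4483 = 1000; wedge = subsidy = 58.
Welfare loss = ½ × 1000 × 58 = $29000 thousand.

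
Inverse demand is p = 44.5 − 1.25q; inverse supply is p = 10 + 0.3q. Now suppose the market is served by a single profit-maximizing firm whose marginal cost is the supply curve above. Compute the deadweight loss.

Competitive equilibrium: 44.5 − 1.25q = 10 + 0.3q → q* = 22.2581, p* = 16.6774.
Marginal revenue: MR = 44.5 − 2.5q. Set MR = MC: 44.5 − 2.5q = 10 + 0.3q → q_m = 12.3214.
Price p_m = 44.5 − 1.25·12.3214 = 29.0983; MC(q_m) = 10 + 0.3·12.3214 = 13.6964.
Competitive q* = 22.2581, so Δq = 9.9367; wedge = 29.0983 − 13.6964 = 15.4019.
Deadweight loss = ½ × 9.9367 × 15.4019 = 76.52.

76.52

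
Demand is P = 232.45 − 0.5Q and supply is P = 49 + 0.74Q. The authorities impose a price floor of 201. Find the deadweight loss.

4484.09

Competitive equilibrium: 232.45 − 0.5Q = 49 + 0.74Q → Q* = 147.9435, P* = 158.4782.
At the floor P = 201, quantity demanded = (232.45 − 201)/0.5 = 62.9.
Sellers' marginal cost at Q' = 62.9: 49 + 0.74·62.9 = 95.546.
ΔQ = 147.9435 − 62.9 = 85.0435; wedge = 201 − 95.546 = 105.454.
Welfare loss = ½ × 85.0435 × 105.454 = 4484.09.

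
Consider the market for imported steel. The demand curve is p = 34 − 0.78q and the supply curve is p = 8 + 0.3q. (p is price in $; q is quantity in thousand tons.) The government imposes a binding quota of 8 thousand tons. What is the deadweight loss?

Competitive equilibrium: 34 − 0.78q = 8 + 0.3q → q* = 24.0741, p* = 15.2222.
At q = 8: demand price = 34 − 0.78·8 = 27.76; supply price = 8 + 0.3·8 = 10.4.
Δq = 24.0741 − 8 = 16.0741; wedge = 27.76 − 10.4 = 17.36.
Deadweight loss = ½ × 16.0741 × 17.36 = $139.52 thousand.

$139.52 thousand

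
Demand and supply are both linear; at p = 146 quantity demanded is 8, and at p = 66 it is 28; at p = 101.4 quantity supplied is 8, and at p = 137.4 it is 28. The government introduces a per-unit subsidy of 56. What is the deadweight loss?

270.34

Demand slope = (66 − 146)/(28 − 8) = −4, so p = 178 − 4q.
Supply slope = (137.4 − 101.4)/(28 − 8) = 1.8, so p = 87 + 1.8q.
Competitive equilibrium: 178 − 4q = 87 + 1.8q → q* = 15.6897, p* = 115.2414.
The subsidy lowers effective supply by 56: p = 31 + 1.8q.
New quantity: 178 − 4q = 31 + 1.8q → q' = 25.3448.
Overproduction Δq = 25.3448 − 15.6897 = 9.6551; wedge = subsidy = 56.
Welfare loss = ½ × 9.6551 × 56 = 270.34.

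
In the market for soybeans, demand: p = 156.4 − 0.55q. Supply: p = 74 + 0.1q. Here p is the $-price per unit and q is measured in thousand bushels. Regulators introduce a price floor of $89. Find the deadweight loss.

Competitive equilibrium: 156.4 − 0.55q = 74 + 0.1q → q* = 126.7692, p* = 86.6769.
At the floor p = 89, quantity demanded = (156.4 − 89)/0.55 = 122.5455.
Sellers' marginal cost at q' = 122.5455: 74 + 0.1·122.5455 = 86.2546.
Δq = 126.7692 − 122.5455 = 4.2237; wedge = 89 − 86.2546 = 2.7454.
DWL = ½ × 4.2237 × 2.7454 = $5.80 thousand.

$5.80 thousand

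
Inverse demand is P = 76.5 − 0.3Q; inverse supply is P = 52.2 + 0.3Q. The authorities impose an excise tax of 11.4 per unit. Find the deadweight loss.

108.30

Competitive equilibrium: 76.5 − 0.3Q = 52.2 + 0.3Q → Q* = 40.5, P* = 64.35.
With the tax, the buyer price exceeds the seller price by 11.4: (76.5 − 0.3Q) − (52.2 + 0.3Q) = 11.4 → Q' = 21.5.
ΔQ = 40.5 − 21.5 = 19; the wedge equals the tax, 11.4.
Deadweight loss = ½ × 19 × 11.4 = 108.30.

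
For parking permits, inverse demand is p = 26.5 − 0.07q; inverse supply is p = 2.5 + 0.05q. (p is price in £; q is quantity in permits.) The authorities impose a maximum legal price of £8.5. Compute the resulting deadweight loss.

£384

Competitive equilibrium: 26.5 − 0.07q = 2.5 + 0.05q → q* = 200, p* = 12.5.
At the ceiling p = 8.5, quantity supplied = (8.5 − 2.5)/0.05 = 120.
Willingness to pay at q' = 120: 26.5 − 0.07·120 = 18.1.
Δq = 200 − 120 = 80; wedge = 18.1 − 8.5 = 9.6.
DWL = ½ × 80 × 9.6 = £384.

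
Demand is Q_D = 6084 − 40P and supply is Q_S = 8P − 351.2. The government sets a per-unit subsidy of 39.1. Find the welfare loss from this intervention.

In inverse form: demand P = 152.1 − 0.025Q, supply P = 43.9 + 0.125Q.
Competitive equilibrium: 152.1 − 0.025Q = 43.9 + 0.125Q → Q* = 721.3333, P* = 134.0667.
The subsidy lowers effective supply by 39.1: P = 4.8 + 0.125Q.
New quantity: 152.1 − 0.025Q = 4.8 + 0.125Q → Q' = 982.
Overproduction ΔQ = 982 − 721.3333 = 260.6667; wedge = subsidy = 39.1.
Welfare loss = ½ × 260.6667 × 39.1 = 5096.03.

5096.03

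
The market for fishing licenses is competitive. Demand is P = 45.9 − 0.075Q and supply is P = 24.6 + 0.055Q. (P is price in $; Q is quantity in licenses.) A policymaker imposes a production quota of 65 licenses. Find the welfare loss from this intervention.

$635.09

Competitive equilibrium: 45.9 − 0.075Q = 24.6 + 0.055Q → Q* = 163.8462, P* = 33.6115.
At Q = 65: demand price = 45.9 − 0.075·65 = 41.025; supply price = 24.6 + 0.055·65 = 28.175.
ΔQ = 163.8462 − 65 = 98.8462; wedge = 41.025 − 28.175 = 12.85.
Deadweight loss = ½ × 98.8462 × 12.85 = $635.09.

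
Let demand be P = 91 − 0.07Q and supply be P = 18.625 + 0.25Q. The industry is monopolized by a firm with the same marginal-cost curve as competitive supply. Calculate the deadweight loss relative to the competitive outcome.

263.67

Competitive equilibrium: 91 − 0.07Q = 18.625 + 0.25Q → Q* = 226.1719, P* = 75.168.
Marginal revenue: MR = 91 − 0.14Q. Set MR = MC: 91 − 0.14Q = 18.625 + 0.25Q → Q_m = 185.5769.
Price P_m = 91 − 0.07·185.5769 = 78.0096; MC(Q_m) = 18.625 + 0.25·185.5769 = 65.0192.
Competitive Q* = 226.1719, so ΔQ = 40.595; wedge = 78.0096 − 65.0192 = 12.9904.
Deadweight loss = ½ × 40.595 × 12.9904 = 263.67.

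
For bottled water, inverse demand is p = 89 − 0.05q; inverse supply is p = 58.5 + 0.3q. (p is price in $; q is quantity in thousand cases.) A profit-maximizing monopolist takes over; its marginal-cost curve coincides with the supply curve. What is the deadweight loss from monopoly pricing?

Competitive equilibrium: 89 − 0.05q = 58.5 + 0.3q → q* = 87.1429, p* = 84.6429.
Marginal revenue: MR = 89 − 0.1q. Set MR = MC: 89 − 0.1q = 58.5 + 0.3q → q_m = 76.25.
Price p_m = 89 − 0.05·76.25 = 85.1875; MC(q_m) = 58.5 + 0.3·76.25 = 81.375.
Competitive q* = 87.1429, so Δq = 10.8929; wedge = 85.1875 − 81.375 = 3.8125.
DWL = ½ × 10.8929 × 3.8125 = $20.76 thousand.

$20.76 thousand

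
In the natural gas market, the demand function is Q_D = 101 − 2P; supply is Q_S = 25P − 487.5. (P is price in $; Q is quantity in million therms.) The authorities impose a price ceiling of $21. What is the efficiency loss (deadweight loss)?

$107 million

In inverse form: demand P = 50.5 − 0.5Q, supply P = 19.5 + 0.04Q.
Competitive equilibrium: 50.5 − 0.5Q = 19.5 + 0.04Q → Q* = 57.4074, P* = 21.7963.
At the ceiling P = 21, quantity supplied = (21 − 19.5)/0.04 = 37.5.
Willingness to pay at Q' = 37.5: 50.5 − 0.5·37.5 = 31.75.
ΔQ = 57.4074 − 37.5 = 19.9074; wedge = 31.75 − 21 = 10.75.
Welfare loss = ½ × 19.9074 × 10.75 = $107 million.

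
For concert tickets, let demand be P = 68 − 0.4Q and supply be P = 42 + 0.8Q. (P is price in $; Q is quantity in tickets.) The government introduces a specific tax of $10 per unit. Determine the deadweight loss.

Competitive equilibrium: 68 − 0.4Q = 42 + 0.8Q → Q* = 21.6667, P* = 59.3333.
With the tax, the buyer price exceeds the seller price by 10: (68 − 0.4Q) − (42 + 0.8Q) = 10 → Q' = 13.3333.
ΔQ = 21.6667 − 13.3333 = 8.3334; the wedge equals the tax, 10.
The triangle = ½ × 8.3334 × 10 = $41.67.

$41.67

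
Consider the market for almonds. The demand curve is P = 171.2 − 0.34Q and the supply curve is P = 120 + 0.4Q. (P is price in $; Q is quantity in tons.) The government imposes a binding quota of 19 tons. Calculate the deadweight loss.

Competitive equilibrium: 171.2 − 0.34Q = 120 + 0.4Q → Q* = 69.1892, P* = 147.6757.
At Q = 19: demand price = 171.2 − 0.34·19 = 164.74; supply price = 120 + 0.4·19 = 127.6.
ΔQ = 69.1892 − 19 = 50.1892; wedge = 164.74 − 127.6 = 37.14.
Welfare loss = ½ × 50.1892 × 37.14 = $932.01.

$932.01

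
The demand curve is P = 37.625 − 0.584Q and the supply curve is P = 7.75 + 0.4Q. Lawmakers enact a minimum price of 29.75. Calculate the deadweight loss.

140.12

Competitive equilibrium: 37.625 − 0.584Q = 7.75 + 0.4Q → Q* = 30.3608, P* = 19.8943.
At the floor P = 29.75, quantity demanded = (37.625 − 29.75)/0.584 = 13.4846.
Sellers' marginal cost at Q' = 13.4846: 7.75 + 0.4·13.4846 = 13.1438.
ΔQ = 30.3608 − 13.4846 = 16.8762; wedge = 29.75 − 13.1438 = 16.6062.
DWL = ½ × 16.8762 × 16.6062 = 140.12.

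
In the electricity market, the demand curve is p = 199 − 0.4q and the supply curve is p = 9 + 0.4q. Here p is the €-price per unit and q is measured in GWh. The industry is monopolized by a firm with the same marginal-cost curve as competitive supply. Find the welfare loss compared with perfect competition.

€2506.94

Competitive equilibrium: 199 − 0.4q = 9 + 0.4q → q* = 237.5, p* = 104.
Marginal revenue: MR = 199 − 0.8q. Set MR = MC: 199 − 0.8q = 9 + 0.4q → q_m = 158.33333.
Price p_m = 199 − 0.4·158.33333 = 135.66667; MC(q_m) = 9 + 0.4·158.33333 = 72.33333.
Competitive q* = 237.5, so Δq = 79.16667; wedge = 135.66667 − 72.33333 = 63.33334.
The triangle = ½ × 79.16667 × 63.33334 = €2506.94.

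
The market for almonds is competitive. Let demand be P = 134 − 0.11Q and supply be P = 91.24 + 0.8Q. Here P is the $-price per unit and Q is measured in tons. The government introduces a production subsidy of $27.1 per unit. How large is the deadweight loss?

Competitive equilibrium: 134 − 0.11Q = 91.24 + 0.8Q → Q* = 46.989, P* = 128.8312.
The subsidy lowers effective supply by 27.1: P = 64.14 + 0.8Q.
New quantity: 134 − 0.11Q = 64.14 + 0.8Q → Q' = 76.7692.
Overproduction ΔQ = 76.7692 − 46.989 = 29.7802; wedge = subsidy = 27.1.
The triangle = ½ × 29.7802 × 27.1 = $403.52.

$403.52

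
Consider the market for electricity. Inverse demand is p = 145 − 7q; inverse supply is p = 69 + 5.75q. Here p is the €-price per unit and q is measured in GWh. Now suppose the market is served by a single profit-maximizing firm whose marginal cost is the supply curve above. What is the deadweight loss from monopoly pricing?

Competitive equilibrium: 145 − 7q = 69 + 5.75q → q* = 5.9608, p* = 103.2745.
Marginal revenue: MR = 145 − 14q. Set MR = MC: 145 − 14q = 69 + 5.75q → q_m = 3.8481.
Price p_m = 145 − 7·3.8481 = 118.0633; MC(q_m) = 69 + 5.75·3.8481 = 91.1266.
Competitive q* = 5.9608, so Δq = 2.1127; wedge = 118.0633 − 91.1266 = 26.9367.
DWL = ½ × 2.1127 × 26.9367 = €28.45.

€28.45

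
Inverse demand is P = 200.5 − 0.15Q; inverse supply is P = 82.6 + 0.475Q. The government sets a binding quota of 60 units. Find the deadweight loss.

5171.328

Competitive equilibrium: 200.5 − 0.15Q = 82.6 + 0.475Q → Q* = 188.64, P* = 172.204.
At Q = 60: demand price = 200.5 − 0.15·60 = 191.5; supply price = 82.6 + 0.475·60 = 111.1.
ΔQ = 188.64 − 60 = 128.64; wedge = 191.5 − 111.1 = 80.4.
DWL = ½ × 128.64 × 80.4 = 5171.328.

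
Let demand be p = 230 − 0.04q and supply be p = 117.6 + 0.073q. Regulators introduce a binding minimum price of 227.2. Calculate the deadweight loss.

Competitive equilibrium: 230 − 0.04q = 117.6 + 0.073q → q* = 994.6903, p* = 190.2124.
At the floor p = 227.2, quantity demanded = (230 − 227.2)/0.04 = 70.
Sellers' marginal cost at q' = 70: 117.6 + 0.073·70 = 122.71.
Δq = 994.6903 − 70 = 924.6903; wedge = 227.2 − 122.71 = 104.49.
Deadweight loss = ½ × 924.6903 × 104.49 = 48310.44.

48310.44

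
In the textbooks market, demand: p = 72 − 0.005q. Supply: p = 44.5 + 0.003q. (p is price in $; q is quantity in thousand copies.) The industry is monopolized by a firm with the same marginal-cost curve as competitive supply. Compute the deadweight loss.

$6991.96 thousand

Competitive equilibrium: 72 − 0.005q = 44.5 + 0.003q → q* = 3437.5, p* = 54.8125.
Marginal revenue: MR = 72 − 0.01q. Set MR = MC: 72 − 0.01q = 44.5 + 0.003q → q_m = 2115.38462.
Price p_m = 72 − 0.005·2115.38462 = 61.42308; MC(q_m) = 44.5 + 0.003·2115.38462 = 50.84615.
Competitive q* = 3437.5, so Δq = 1322.11538; wedge = 61.42308 − 50.84615 = 10.57693.
Deadweight loss = ½ × 1322.11538 × 10.57693 = $6991.96 thousand.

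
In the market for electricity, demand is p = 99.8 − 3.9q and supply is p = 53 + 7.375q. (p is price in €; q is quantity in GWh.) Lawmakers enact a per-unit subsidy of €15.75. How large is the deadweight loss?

Competitive equilibrium: 99.8 − 3.9q = 53 + 7.375q → q* = 4.1508, p* = 83.612.
The subsidy lowers effective supply by 15.75: p = 37.25 + 7.375q.
New quantity: 99.8 − 3.9q = 37.25 + 7.375q → q' = 5.5477.
Overproduction Δq = 5.5477 − 4.1508 = 1.3969; wedge = subsidy = 15.75.
The triangle = ½ × 1.3969 × 15.75 = €11.

€11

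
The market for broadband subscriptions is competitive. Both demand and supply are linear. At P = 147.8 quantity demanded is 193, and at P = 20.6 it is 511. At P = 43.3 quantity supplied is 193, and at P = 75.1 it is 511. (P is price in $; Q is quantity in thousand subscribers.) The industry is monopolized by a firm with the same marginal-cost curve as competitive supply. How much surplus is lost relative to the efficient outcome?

$7980.44 thousand

Demand slope = (20.6 − 147.8)/(511 − 193) = −0.4, so P = 225 − 0.4Q.
Supply slope = (75.1 − 43.3)/(511 − 193) = 0.1, so P = 24 + 0.1Q.
Competitive equilibrium: 225 − 0.4Q = 24 + 0.1Q → Q* = 402, P* = 64.2.
Marginal revenue: MR = 225 − 0.8Q. Set MR = MC: 225 − 0.8Q = 24 + 0.1Q → Q_m = 223.333333.
Price P_m = 225 − 0.4·223.333333 = 135.666667; MC(Q_m) = 24 + 0.1·223.333333 = 46.333333.
Competitive Q* = 402, so ΔQ = 178.666667; wedge = 135.666667 − 46.333333 = 89.333334.
DWL = ½ × 178.666667 × 89.333334 = $7980.44 thousand.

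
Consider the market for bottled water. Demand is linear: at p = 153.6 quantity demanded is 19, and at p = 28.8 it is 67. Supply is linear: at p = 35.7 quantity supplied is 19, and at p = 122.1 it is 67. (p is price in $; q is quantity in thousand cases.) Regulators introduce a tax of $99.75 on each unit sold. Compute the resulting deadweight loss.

Demand slope = (28.8 − 153.6)/(67 − 19) = −2.6, so p = 203 − 2.6q.
Supply slope = (122.1 − 35.7)/(67 − 19) = 1.8, so p = 1.5 + 1.8q.
Competitive equilibrium: 203 − 2.6q = 1.5 + 1.8q → q* = 45.7955, p* = 83.9318.
With the tax, the buyer price exceeds the seller price by 99.75: (203 − 2.6q) − (1.5 + 1.8q) = 99.75 → q' = 23.125.
Δq = 45.7955 − 23.125 = 22.6705; the wedge equals the tax, 99.75.
The triangle = ½ × 22.6705 × 99.75 = $1130.69 thousand.

$1130.69 thousand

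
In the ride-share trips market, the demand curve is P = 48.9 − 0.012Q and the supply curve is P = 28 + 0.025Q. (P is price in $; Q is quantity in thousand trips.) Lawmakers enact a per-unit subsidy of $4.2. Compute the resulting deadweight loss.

Competitive equilibrium: 48.9 − 0.012Q = 28 + 0.025Q → Q* = 564.8649, P* = 42.1216.
The subsidy lowers effective supply by 4.2: P = 23.8 + 0.025Q.
New quantity: 48.9 − 0.012Q = 23.8 + 0.025Q → Q' = 678.3784.
Overproduction ΔQ = 678.3784 − 564.8649 = 113.5135; wedge = subsidy = 4.2.
Deadweight loss = ½ × 113.5135 × 4.2 = $238.38 thousand.

$238.38 thousand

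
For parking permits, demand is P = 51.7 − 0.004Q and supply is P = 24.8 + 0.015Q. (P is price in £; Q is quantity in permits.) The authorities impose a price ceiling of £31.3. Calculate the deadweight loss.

£9169.59

Competitive equilibrium: 51.7 − 0.004Q = 24.8 + 0.015Q → Q* = 1415.78947, P* = 46.03684.
At the ceiling P = 31.3, quantity supplied = (31.3 − 24.8)/0.015 = 433.33333.
Willingness to pay at Q' = 433.33333: 51.7 − 0.004·433.33333 = 49.96667.
ΔQ = 1415.78947 − 433.33333 = 982.45614; wedge = 49.96667 − 31.3 = 18.66667.
The triangle = ½ × 982.45614 × 18.66667 = £9169.59.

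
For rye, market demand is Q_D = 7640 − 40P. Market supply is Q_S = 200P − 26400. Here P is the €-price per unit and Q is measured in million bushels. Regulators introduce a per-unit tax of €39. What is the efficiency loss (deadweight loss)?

In inverse form: demand P = 191 − 0.025Q, supply P = 132 + 0.005Q.
Competitive equilibrium: 191 − 0.025Q = 132 + 0.005Q → Q* = 1966.6667, P* = 141.8333.
With the tax, the buyer price exceeds the seller price by 39: (191 − 0.025Q) − (132 + 0.005Q) = 39 → Q' = 666.6667.
ΔQ = 1966.6667 − 666.6667 = 1300; the wedge equals the tax, 39.
The triangle = ½ × 1300 × 39 = €25350 million.

€25350 million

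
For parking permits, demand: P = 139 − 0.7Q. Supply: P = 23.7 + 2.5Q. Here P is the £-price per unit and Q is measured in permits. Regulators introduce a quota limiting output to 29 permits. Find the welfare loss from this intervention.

Competitive equilibrium: 139 − 0.7Q = 23.7 + 2.5Q → Q* = 36.0313, P* = 113.7781.
At Q = 29: demand price = 139 − 0.7·29 = 118.7; supply price = 23.7 + 2.5·29 = 96.2.
ΔQ = 36.0313 − 29 = 7.0313; wedge = 118.7 − 96.2 = 22.5.
DWL = ½ × 7.0313 × 22.5 = £79.10.

£79.10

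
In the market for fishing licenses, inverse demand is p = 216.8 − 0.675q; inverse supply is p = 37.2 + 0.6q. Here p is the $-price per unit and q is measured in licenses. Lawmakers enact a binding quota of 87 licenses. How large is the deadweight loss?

$1849.51

Competitive equilibrium: 216.8 − 0.675q = 37.2 + 0.6q → q* = 140.8627, p* = 121.7176.
At q = 87: demand price = 216.8 − 0.675·87 = 158.075; supply price = 37.2 + 0.6·87 = 89.4.
Δq = 140.8627 − 87 = 53.8627; wedge = 158.075 − 89.4 = 68.675.
The triangle = ½ × 53.8627 × 68.675 = $1849.51.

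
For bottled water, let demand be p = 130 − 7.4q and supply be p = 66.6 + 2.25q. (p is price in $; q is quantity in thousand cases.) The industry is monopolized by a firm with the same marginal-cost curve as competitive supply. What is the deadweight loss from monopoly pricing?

$39.23 thousand

Competitive equilibrium: 130 − 7.4q = 66.6 + 2.25q → q* = 6.5699, p* = 81.3824.
Marginal revenue: MR = 130 − 14.8q. Set MR = MC: 130 − 14.8q = 66.6 + 2.25q → q_m = 3.7185.
Price p_m = 130 − 7.4·3.7185 = 102.4831; MC(q_m) = 66.6 + 2.25·3.7185 = 74.9666.
Competitive q* = 6.5699, so Δq = 2.8514; wedge = 102.4831 − 74.9666 = 27.5165.
Welfare loss = ½ × 2.8514 × 27.5165 = $39.23 thousand.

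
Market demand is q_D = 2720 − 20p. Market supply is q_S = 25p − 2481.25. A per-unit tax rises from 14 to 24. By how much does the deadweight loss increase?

In inverse form: demand p = 136 − 0.05q, supply p = 99.25 + 0.04q.
Competitive equilibrium: 136 − 0.05q = 99.25 + 0.04q → q* = 408.3333, p* = 115.5833.
For a per-unit tax t: Δq = t/0.09, so DWL = ½·t·(t/0.09) = t²/0.18.
At t = 14: DWL = 1088.889. At t = 24: DWL = 3200.
Increase = 3200 − 1088.889 = 2111.11.

2111.11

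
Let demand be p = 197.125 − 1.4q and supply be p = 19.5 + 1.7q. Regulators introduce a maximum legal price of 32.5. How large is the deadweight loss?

3821.14

Competitive equilibrium: 197.125 − 1.4q = 19.5 + 1.7q → q* = 57.2984, p* = 116.9073.
At the ceiling p = 32.5, quantity supplied = (32.5 − 19.5)/1.7 = 7.6471.
Willingness to pay at q' = 7.6471: 197.125 − 1.4·7.6471 = 186.4191.
Δq = 57.2984 − 7.6471 = 49.6513; wedge = 186.4191 − 32.5 = 153.9191.
Welfare loss = ½ × 49.6513 × 153.9191 = 3821.14.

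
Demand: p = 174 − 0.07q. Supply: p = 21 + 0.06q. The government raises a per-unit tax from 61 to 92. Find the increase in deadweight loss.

18242.31

Competitive equilibrium: 174 − 0.07q = 21 + 0.06q → q* = 1176.9231, p* = 91.6154.
For a per-unit tax t: Δq = t/0.13, so DWL = ½·t·(t/0.13) = t²/0.26.
At t = 61: DWL = 14311.538. At t = 92: DWL = 32553.846.
Increase = 32553.846 − 14311.538 = 18242.31.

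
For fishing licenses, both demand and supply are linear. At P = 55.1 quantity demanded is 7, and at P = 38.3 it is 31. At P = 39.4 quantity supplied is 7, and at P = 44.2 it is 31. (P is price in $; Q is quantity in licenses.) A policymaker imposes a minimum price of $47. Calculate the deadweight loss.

$15.52

Demand slope = (38.3 − 55.1)/(31 − 7) = −0.7, so P = 60 − 0.7Q.
Supply slope = (44.2 − 39.4)/(31 − 7) = 0.2, so P = 38 + 0.2Q.
Competitive equilibrium: 60 − 0.7Q = 38 + 0.2Q → Q* = 24.4444, P* = 42.8889.
At the floor P = 47, quantity demanded = (60 − 47)/0.7 = 18.5714.
Sellers' marginal cost at Q' = 18.5714: 38 + 0.2·18.5714 = 41.7143.
ΔQ = 24.4444 − 18.5714 = 5.873; wedge = 47 − 41.7143 = 5.2857.
Welfare loss = ½ × 5.873 × 5.2857 = $15.52.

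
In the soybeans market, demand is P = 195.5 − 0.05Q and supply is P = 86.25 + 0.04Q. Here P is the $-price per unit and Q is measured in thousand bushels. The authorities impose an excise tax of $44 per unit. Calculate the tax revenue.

Competitive equilibrium: 195.5 − 0.05Q = 86.25 + 0.04Q → Q* = 1213.8889, P* = 134.8056.
With the tax, the buyer price exceeds the seller price by 44: (195.5 − 0.05Q) − (86.25 + 0.04Q) = 44 → Q' = 725.
Tax revenue = 44 × 725 = $31900 thousand.

$31900 thousand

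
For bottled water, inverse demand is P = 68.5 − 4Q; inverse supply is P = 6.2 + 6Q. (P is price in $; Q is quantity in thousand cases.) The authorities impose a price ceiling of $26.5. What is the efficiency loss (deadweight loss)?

Competitive equilibrium: 68.5 − 4Q = 6.2 + 6Q → Q* = 6.23, P* = 43.58.
At the ceiling P = 26.5, quantity supplied = (26.5 − 6.2)/6 = 3.3833.
Willingness to pay at Q' = 3.3833: 68.5 − 4·3.3833 = 54.9668.
ΔQ = 6.23 − 3.3833 = 2.8467; wedge = 54.9668 − 26.5 = 28.4668.
DWL = ½ × 2.8467 × 28.4668 = $40.52 thousand.

$40.52 thousand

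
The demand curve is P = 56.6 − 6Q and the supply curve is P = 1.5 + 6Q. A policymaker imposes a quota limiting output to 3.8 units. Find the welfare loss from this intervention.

Competitive equilibrium: 56.6 − 6Q = 1.5 + 6Q → Q* = 4.5917, P* = 29.05.
At Q = 3.8: demand price = 56.6 − 6·3.8 = 33.8; supply price = 1.5 + 6·3.8 = 24.3.
ΔQ = 4.5917 − 3.8 = 0.7917; wedge = 33.8 − 24.3 = 9.5.
Welfare loss = ½ × 0.7917 × 9.5 = 3.76.

3.76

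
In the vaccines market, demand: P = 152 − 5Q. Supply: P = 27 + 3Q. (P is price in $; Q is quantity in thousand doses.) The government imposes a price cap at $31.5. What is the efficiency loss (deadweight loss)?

Competitive equilibrium: 152 − 5Q = 27 + 3Q → Q* = 15.625, P* = 73.875.
At the ceiling P = 31.5, quantity supplied = (31.5 − 27)/3 = 1.5.
Willingness to pay at Q' = 1.5: 152 − 5·1.5 = 144.5.
ΔQ = 15.625 − 1.5 = 14.125; wedge = 144.5 − 31.5 = 113.
The triangle = ½ × 14.125 × 113 = $798.06 thousand.

$798.06 thousand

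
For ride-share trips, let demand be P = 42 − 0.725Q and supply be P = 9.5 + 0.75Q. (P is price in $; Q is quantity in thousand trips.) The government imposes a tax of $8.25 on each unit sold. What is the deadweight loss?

Competitive equilibrium: 42 − 0.725Q = 9.5 + 0.75Q → Q* = 22.0339, P* = 26.0254.
With the tax, the buyer price exceeds the seller price by 8.25: (42 − 0.725Q) − (9.5 + 0.75Q) = 8.25 → Q' = 16.4407.
ΔQ = 22.0339 − 16.4407 = 5.5932; the wedge equals the tax, 8.25.
Deadweight loss = ½ × 5.5932 × 8.25 = $23.07 thousand.

$23.07 thousand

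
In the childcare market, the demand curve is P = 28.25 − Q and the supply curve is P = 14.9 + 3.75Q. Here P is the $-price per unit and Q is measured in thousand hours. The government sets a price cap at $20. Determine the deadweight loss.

$5 thousand

Competitive equilibrium: 28.25 − Q = 14.9 + 3.75Q → Q* = 2.8105, P* = 25.4395.
At the ceiling P = 20, quantity supplied = (20 − 14.9)/3.75 = 1.36.
Willingness to pay at Q' = 1.36: 28.25 − 1·1.36 = 26.89.
ΔQ = 2.8105 − 1.36 = 1.4505; wedge = 26.89 − 20 = 6.89.
The triangle = ½ × 1.4505 × 6.89 = $5 thousand.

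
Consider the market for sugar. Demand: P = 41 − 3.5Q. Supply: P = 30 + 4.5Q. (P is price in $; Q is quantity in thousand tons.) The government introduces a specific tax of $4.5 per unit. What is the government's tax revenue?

Competitive equilibrium: 41 − 3.5Q = 30 + 4.5Q → Q* = 1.375, P* = 36.1875.
With the tax, the buyer price exceeds the seller price by 4.5: (41 − 3.5Q) − (30 + 4.5Q) = 4.5 → Q' = 0.8125.
Tax revenue = 4.5 × 0.8125 = $3.66 thousand.

$3.66 thousand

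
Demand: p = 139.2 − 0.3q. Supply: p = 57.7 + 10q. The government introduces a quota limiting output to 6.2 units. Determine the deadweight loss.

15.11

Competitive equilibrium: 139.2 − 0.3q = 57.7 + 10q → q* = 7.9126, p* = 136.8262.
At q = 6.2: demand price = 139.2 − 0.3·6.2 = 137.34; supply price = 57.7 + 10·6.2 = 119.7.
Δq = 7.9126 − 6.2 = 1.7126; wedge = 137.34 − 119.7 = 17.64.
The triangle = ½ × 1.7126 × 17.64 = 15.11.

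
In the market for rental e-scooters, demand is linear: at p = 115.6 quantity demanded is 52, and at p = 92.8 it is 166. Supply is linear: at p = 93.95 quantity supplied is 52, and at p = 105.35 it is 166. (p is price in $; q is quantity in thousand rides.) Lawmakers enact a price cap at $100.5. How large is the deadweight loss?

Demand slope = (92.8 − 115.6)/(166 − 52) = −0.2, so p = 126 − 0.2q.
Supply slope = (105.35 − 93.95)/(166 − 52) = 0.1, so p = 88.75 + 0.1q.
Competitive equilibrium: 126 − 0.2q = 88.75 + 0.1q → q* = 124.1667, p* = 101.1667.
At the ceiling p = 100.5, quantity supplied = (100.5 − 88.75)/0.1 = 117.5.
Willingness to pay at q' = 117.5: 126 − 0.2·117.5 = 102.5.
Δq = 124.1667 − 117.5 = 6.6667; wedge = 102.5 − 100.5 = 2.
Welfare loss = ½ × 6.6667 × 2 = $6.67 thousand.

$6.67 thousand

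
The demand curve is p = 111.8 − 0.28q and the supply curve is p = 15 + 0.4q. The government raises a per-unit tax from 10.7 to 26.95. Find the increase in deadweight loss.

449.86

Competitive equilibrium: 111.8 − 0.28q = 15 + 0.4q → q* = 142.3529, p* = 71.9412.
For a per-unit tax t: Δq = t/0.68, so DWL = ½·t·(t/0.68) = t²/1.36.
At t = 10.7: DWL = 84.184. At t = 26.95: DWL = 534.046.
Increase = 534.046 − 84.184 = 449.86.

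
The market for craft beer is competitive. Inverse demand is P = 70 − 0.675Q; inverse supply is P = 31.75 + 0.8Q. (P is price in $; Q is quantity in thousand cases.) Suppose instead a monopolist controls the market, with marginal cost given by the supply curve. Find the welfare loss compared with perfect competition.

Competitive equilibrium: 70 − 0.675Q = 31.75 + 0.8Q → Q* = 25.9322, P* = 52.4958.
Marginal revenue: MR = 70 − 1.35Q. Set MR = MC: 70 − 1.35Q = 31.75 + 0.8Q → Q_m = 17.7907.
Price P_m = 70 − 0.675·17.7907 = 57.9913; MC(Q_m) = 31.75 + 0.8·17.7907 = 45.9826.
Competitive Q* = 25.9322, so ΔQ = 8.1415; wedge = 57.9913 − 45.9826 = 12.0087.
DWL = ½ × 8.1415 × 12.0087 = $48.88 thousand.

$48.88 thousand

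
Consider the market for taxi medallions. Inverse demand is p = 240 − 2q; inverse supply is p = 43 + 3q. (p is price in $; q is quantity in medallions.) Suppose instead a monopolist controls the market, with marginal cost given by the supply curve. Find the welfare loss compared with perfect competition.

$316.81

Competitive equilibrium: 240 − 2q = 43 + 3q → q* = 39.4, p* = 161.2.
Marginal revenue: MR = 240 − 4q. Set MR = MC: 240 − 4q = 43 + 3q → q_m = 28.1429.
Price p_m = 240 − 2·28.1429 = 183.7142; MC(q_m) = 43 + 3·28.1429 = 127.4287.
Competitive q* = 39.4, so Δq = 11.2571; wedge = 183.7142 − 127.4287 = 56.2855.
The triangle = ½ × 11.2571 × 56.2855 = $316.81.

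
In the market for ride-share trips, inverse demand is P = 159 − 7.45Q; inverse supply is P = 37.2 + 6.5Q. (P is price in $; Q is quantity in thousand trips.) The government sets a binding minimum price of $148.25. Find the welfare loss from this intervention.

Competitive equilibrium: 159 − 7.45Q = 37.2 + 6.5Q → Q* = 8.7312, P* = 93.9527.
At the floor P = 148.25, quantity demanded = (159 − 148.25)/7.45 = 1.443.
Sellers' marginal cost at Q' = 1.443: 37.2 + 6.5·1.443 = 46.5795.
ΔQ = 8.7312 − 1.443 = 7.2882; wedge = 148.25 − 46.5795 = 101.6705.
Welfare loss = ½ × 7.2882 × 101.6705 = $370.50 thousand.

$370.50 thousand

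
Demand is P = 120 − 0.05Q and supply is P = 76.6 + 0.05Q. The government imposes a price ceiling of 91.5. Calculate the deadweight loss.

924.80

Competitive equilibrium: 120 − 0.05Q = 76.6 + 0.05Q → Q* = 434, P* = 98.3.
At the ceiling P = 91.5, quantity supplied = (91.5 − 76.6)/0.05 = 298.
Willingness to pay at Q' = 298: 120 − 0.05·298 = 105.1.
ΔQ = 434 − 298 = 136; wedge = 105.1 − 91.5 = 13.6.
Welfare loss = ½ × 136 × 13.6 = 924.80.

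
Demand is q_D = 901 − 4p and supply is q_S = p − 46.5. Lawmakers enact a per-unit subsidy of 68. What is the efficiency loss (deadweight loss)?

1849.60

In inverse form: demand p = 225.25 − 0.25q, supply p = 46.5 + q.
Competitive equilibrium: 225.25 − 0.25q = 46.5 + q → q* = 143, p* = 189.5.
The subsidy lowers effective supply by 68: p = q − 21.5.
New quantity: 225.25 − 0.25q = q − 21.5 → q' = 197.4.
Overproduction Δq = 197.4 − 143 = 54.4; wedge = subsidy = 68.
Welfare loss = ½ × 54.4 × 68 = 1849.60.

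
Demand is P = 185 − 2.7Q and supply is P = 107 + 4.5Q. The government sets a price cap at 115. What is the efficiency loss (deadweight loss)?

295.21

Competitive equilibrium: 185 − 2.7Q = 107 + 4.5Q → Q* = 10.8333, P* = 155.75.
At the ceiling P = 115, quantity supplied = (115 − 107)/4.5 = 1.7778.
Willingness to pay at Q' = 1.7778: 185 − 2.7·1.7778 = 180.1999.
ΔQ = 10.8333 − 1.7778 = 9.0555; wedge = 180.1999 − 115 = 65.1999.
DWL = ½ × 9.0555 × 65.1999 = 295.21.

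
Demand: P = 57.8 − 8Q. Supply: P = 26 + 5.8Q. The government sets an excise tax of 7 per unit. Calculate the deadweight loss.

1.78

Competitive equilibrium: 57.8 − 8Q = 26 + 5.8Q → Q* = 2.3043, P* = 39.3652.
With the tax, the buyer price exceeds the seller price by 7: (57.8 − 8Q) − (26 + 5.8Q) = 7 → Q' = 1.7971.
ΔQ = 2.3043 − 1.7971 = 0.5072; the wedge equals the tax, 7.
Welfare loss = ½ × 0.5072 × 7 = 1.78.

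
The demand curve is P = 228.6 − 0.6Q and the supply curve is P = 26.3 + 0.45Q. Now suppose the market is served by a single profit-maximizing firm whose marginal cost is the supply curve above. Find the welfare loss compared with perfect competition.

2576.96

Competitive equilibrium: 228.6 − 0.6Q = 26.3 + 0.45Q → Q* = 192.66667, P* = 113.
Marginal revenue: MR = 228.6 − 1.2Q. Set MR = MC: 228.6 − 1.2Q = 26.3 + 0.45Q → Q_m = 122.60606.
Price P_m = 228.6 − 0.6·122.60606 = 155.03636; MC(Q_m) = 26.3 + 0.45·122.60606 = 81.47273.
Competitive Q* = 192.66667, so ΔQ = 70.06061; wedge = 155.03636 − 81.47273 = 73.56363.
Welfare loss = ½ × 70.06061 × 73.56363 = 2576.96.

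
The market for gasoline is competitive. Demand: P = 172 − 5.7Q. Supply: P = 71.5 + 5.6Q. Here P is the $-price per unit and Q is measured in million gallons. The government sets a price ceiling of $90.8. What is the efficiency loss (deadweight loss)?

Competitive equilibrium: 172 − 5.7Q = 71.5 + 5.6Q → Q* = 8.8938, P* = 121.3053.
At the ceiling P = 90.8, quantity supplied = (90.8 − 71.5)/5.6 = 3.4464.
Willingness to pay at Q' = 3.4464: 172 − 5.7·3.4464 = 152.3555.
ΔQ = 8.8938 − 3.4464 = 5.4474; wedge = 152.3555 − 90.8 = 61.5555.
DWL = ½ × 5.4474 × 61.5555 = $167.66 million.

$167.66 million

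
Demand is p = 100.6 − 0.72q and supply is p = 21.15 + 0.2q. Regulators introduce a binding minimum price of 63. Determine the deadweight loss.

Competitive equilibrium: 100.6 − 0.72q = 21.15 + 0.2q → q* = 86.3587, p* = 38.4217.
At the floor p = 63, quantity demanded = (100.6 − 63)/0.72 = 52.2222.
Sellers' marginal cost at q' = 52.2222: 21.15 + 0.2·52.2222 = 31.5944.
Δq = 86.3587 − 52.2222 = 34.1365; wedge = 63 − 31.5944 = 31.4056.
Welfare loss = ½ × 34.1365 × 31.4056 = 536.04.

536.04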